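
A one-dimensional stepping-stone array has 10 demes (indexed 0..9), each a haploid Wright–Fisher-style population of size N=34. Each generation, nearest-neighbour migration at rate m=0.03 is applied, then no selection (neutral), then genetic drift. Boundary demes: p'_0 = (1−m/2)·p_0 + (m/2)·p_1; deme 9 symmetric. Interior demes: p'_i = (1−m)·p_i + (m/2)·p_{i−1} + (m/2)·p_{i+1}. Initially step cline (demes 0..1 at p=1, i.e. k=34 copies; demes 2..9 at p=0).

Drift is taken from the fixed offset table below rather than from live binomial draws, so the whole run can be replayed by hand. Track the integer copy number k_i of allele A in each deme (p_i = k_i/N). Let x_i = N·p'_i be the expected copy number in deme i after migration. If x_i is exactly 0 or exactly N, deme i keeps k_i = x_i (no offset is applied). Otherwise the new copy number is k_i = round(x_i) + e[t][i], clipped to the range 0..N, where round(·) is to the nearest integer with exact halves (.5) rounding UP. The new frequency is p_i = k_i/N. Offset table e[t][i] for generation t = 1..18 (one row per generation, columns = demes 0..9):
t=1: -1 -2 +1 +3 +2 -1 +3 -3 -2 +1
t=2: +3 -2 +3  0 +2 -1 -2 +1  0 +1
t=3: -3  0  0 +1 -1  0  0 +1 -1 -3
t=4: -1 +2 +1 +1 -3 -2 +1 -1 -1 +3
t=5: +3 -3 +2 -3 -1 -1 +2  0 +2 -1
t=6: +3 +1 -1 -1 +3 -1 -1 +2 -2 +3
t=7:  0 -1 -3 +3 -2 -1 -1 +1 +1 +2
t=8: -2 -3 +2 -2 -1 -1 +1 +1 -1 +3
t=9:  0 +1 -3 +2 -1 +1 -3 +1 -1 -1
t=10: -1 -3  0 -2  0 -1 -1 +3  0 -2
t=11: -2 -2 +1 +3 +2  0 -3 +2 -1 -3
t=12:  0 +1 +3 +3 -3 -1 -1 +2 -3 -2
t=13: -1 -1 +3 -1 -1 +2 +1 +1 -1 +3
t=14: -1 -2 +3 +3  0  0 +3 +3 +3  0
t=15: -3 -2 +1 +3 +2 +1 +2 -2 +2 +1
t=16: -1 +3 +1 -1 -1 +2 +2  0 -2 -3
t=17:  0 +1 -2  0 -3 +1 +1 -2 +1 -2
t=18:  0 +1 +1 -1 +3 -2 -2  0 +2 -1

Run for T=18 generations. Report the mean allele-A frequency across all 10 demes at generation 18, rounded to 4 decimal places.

0.2147

t=0: k=[34 34 0 0 0 0 0 0 0 0]
t=1: x=[34.0000 33.4900 0.5100 0.0000 0.0000 0.0000 0.0000 0.0000 0.0000 0.0000] k=[34 31 2 0 0 0 0 0 0 0]
t=2: x=[33.9550 30.6100 2.4050 0.0300 0.0000 0.0000 0.0000 0.0000 0.0000 0.0000] k=[34 29 5 0 0 0 0 0 0 0]
t=3: x=[33.9250 28.7150 5.2850 0.0750 0.0000 0.0000 0.0000 0.0000 0.0000 0.0000] k=[31 29 5 1 0 0 0 0 0 0]
t=4: x=[30.9700 28.6700 5.3000 1.0450 0.0150 0.0000 0.0000 0.0000 0.0000 0.0000] k=[30 31 6 2 0 0 0 0 0 0]
t=5: x=[30.0150 30.6100 6.3150 2.0300 0.0300 0.0000 0.0000 0.0000 0.0000 0.0000] k=[33 28 8 0 0 0 0 0 0 0]
t=6: x=[32.9250 27.7750 8.1800 0.1200 0.0000 0.0000 0.0000 0.0000 0.0000 0.0000] k=[34 29 7 0 0 0 0 0 0 0]
t=7: x=[33.9250 28.7450 7.2250 0.1050 0.0000 0.0000 0.0000 0.0000 0.0000 0.0000] k=[34 28 4 3 0 0 0 0 0 0]
t=8: x=[33.9100 27.7300 4.3450 2.9700 0.0450 0.0000 0.0000 0.0000 0.0000 0.0000] k=[32 25 6 1 0 0 0 0 0 0]
t=9: x=[31.8950 24.8200 6.2100 1.0600 0.0150 0.0000 0.0000 0.0000 0.0000 0.0000] k=[32 26 3 3 0 0 0 0 0 0]
t=10: x=[31.9100 25.7450 3.3450 2.9550 0.0450 0.0000 0.0000 0.0000 0.0000 0.0000] k=[31 23 3 1 0 0 0 0 0 0]
t=11: x=[30.8800 22.8200 3.2700 1.0150 0.0150 0.0000 0.0000 0.0000 0.0000 0.0000] k=[29 21 4 4 2 0 0 0 0 0]
t=12: x=[28.8800 20.8650 4.2550 3.9700 2.0000 0.0300 0.0000 0.0000 0.0000 0.0000] k=[29 22 7 7 0 0 0 0 0 0]
t=13: x=[28.8950 21.8800 7.2250 6.8950 0.1050 0.0000 0.0000 0.0000 0.0000 0.0000] k=[28 21 10 6 0 0 0 0 0 0]
t=14: x=[27.8950 20.9400 10.1050 5.9700 0.0900 0.0000 0.0000 0.0000 0.0000 0.0000] k=[27 19 13 9 0 0 0 0 0 0]
t=15: x=[26.8800 19.0300 13.0300 8.9250 0.1350 0.0000 0.0000 0.0000 0.0000 0.0000] k=[24 17 14 12 2 0 0 0 0 0]
t=16: x=[23.8950 17.0600 14.0150 11.8800 2.1200 0.0300 0.0000 0.0000 0.0000 0.0000] k=[23 20 15 11 1 2 0 0 0 0]
t=17: x=[22.9550 19.9700 15.0150 10.9100 1.1650 1.9550 0.0300 0.0000 0.0000 0.0000] k=[23 21 13 11 0 3 1 0 0 0]
t=18: x=[22.9700 20.9100 13.0900 10.8650 0.2100 2.9250 1.0150 0.0150 0.0000 0.0000] k=[23 22 14 10 3 1 0 0 0 0]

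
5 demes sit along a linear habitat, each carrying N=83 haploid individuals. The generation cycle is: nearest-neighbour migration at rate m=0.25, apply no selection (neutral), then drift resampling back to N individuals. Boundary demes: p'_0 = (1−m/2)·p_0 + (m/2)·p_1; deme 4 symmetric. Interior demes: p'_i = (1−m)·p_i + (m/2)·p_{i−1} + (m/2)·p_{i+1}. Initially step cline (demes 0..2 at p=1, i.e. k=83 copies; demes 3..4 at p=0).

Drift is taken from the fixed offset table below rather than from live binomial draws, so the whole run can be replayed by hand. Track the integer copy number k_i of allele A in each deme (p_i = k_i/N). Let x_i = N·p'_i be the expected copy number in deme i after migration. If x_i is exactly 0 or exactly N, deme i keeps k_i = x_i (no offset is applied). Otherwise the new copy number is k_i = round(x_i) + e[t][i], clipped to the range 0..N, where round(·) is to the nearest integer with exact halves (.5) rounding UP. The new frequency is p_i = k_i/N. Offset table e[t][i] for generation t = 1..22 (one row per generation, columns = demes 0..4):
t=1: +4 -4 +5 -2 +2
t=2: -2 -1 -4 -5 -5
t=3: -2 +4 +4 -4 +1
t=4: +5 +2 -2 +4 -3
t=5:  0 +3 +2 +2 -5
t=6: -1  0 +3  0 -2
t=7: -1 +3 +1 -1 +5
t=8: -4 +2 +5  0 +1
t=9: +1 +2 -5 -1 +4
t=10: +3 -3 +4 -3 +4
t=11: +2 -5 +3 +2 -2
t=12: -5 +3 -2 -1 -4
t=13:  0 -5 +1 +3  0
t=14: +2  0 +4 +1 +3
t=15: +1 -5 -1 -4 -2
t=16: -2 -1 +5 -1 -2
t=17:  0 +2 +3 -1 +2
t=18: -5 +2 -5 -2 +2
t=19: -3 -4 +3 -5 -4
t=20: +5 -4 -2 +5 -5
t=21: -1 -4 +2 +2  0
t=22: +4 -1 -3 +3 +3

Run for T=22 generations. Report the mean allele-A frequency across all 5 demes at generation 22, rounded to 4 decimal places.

t=0: k=[83 83 83 0 0]
t=1: x=[83.0000 83.0000 72.6250 10.3750 0.0000] k=[83 83 78 8 0]
t=2: x=[83.0000 82.3750 69.8750 15.7500 1.0000] k=[83 81 66 11 0]
t=3: x=[82.7500 79.3750 61.0000 16.5000 1.3750] k=[81 83 65 13 2]
t=4: x=[81.2500 80.5000 60.7500 18.1250 3.3750] k=[83 83 59 22 0]
t=5: x=[83.0000 80.0000 57.3750 23.8750 2.7500] k=[83 83 59 26 0]
t=6: x=[83.0000 80.0000 57.8750 26.8750 3.2500] k=[83 80 61 27 1]
t=7: x=[82.6250 78.0000 59.1250 28.0000 4.2500] k=[82 81 60 27 9]
t=8: x=[81.8750 78.5000 58.5000 28.8750 11.2500] k=[78 81 64 29 12]
t=9: x=[78.3750 78.5000 61.7500 31.2500 14.1250] k=[79 81 57 30 18]
t=10: x=[79.2500 77.7500 56.6250 31.8750 19.5000] k=[82 75 61 29 24]
t=11: x=[81.1250 74.1250 58.7500 32.3750 24.6250] k=[83 69 62 34 23]
t=12: x=[81.2500 69.8750 59.3750 36.1250 24.3750] k=[76 73 57 35 20]
t=13: x=[75.6250 71.3750 56.2500 35.8750 21.8750] k=[76 66 57 39 22]
t=14: x=[74.7500 66.1250 55.8750 39.1250 24.1250] k=[77 66 60 40 27]
t=15: x=[75.6250 66.6250 58.2500 40.8750 28.6250] k=[77 62 57 37 27]
t=16: x=[75.1250 63.2500 55.1250 38.2500 28.2500] k=[73 62 60 37 26]
t=17: x=[71.6250 63.1250 57.3750 38.5000 27.3750] k=[72 65 60 38 29]
t=18: x=[71.1250 65.2500 57.8750 39.6250 30.1250] k=[66 67 53 38 32]
t=19: x=[66.1250 65.1250 52.8750 39.1250 32.7500] k=[63 61 56 34 29]
t=20: x=[62.7500 60.6250 53.8750 36.1250 29.6250] k=[68 57 52 41 25]
t=21: x=[66.6250 57.7500 51.2500 40.3750 27.0000] k=[66 54 53 42 27]
t=22: x=[64.5000 55.3750 51.7500 41.5000 28.8750] k=[69 54 49 45 32]

0.6000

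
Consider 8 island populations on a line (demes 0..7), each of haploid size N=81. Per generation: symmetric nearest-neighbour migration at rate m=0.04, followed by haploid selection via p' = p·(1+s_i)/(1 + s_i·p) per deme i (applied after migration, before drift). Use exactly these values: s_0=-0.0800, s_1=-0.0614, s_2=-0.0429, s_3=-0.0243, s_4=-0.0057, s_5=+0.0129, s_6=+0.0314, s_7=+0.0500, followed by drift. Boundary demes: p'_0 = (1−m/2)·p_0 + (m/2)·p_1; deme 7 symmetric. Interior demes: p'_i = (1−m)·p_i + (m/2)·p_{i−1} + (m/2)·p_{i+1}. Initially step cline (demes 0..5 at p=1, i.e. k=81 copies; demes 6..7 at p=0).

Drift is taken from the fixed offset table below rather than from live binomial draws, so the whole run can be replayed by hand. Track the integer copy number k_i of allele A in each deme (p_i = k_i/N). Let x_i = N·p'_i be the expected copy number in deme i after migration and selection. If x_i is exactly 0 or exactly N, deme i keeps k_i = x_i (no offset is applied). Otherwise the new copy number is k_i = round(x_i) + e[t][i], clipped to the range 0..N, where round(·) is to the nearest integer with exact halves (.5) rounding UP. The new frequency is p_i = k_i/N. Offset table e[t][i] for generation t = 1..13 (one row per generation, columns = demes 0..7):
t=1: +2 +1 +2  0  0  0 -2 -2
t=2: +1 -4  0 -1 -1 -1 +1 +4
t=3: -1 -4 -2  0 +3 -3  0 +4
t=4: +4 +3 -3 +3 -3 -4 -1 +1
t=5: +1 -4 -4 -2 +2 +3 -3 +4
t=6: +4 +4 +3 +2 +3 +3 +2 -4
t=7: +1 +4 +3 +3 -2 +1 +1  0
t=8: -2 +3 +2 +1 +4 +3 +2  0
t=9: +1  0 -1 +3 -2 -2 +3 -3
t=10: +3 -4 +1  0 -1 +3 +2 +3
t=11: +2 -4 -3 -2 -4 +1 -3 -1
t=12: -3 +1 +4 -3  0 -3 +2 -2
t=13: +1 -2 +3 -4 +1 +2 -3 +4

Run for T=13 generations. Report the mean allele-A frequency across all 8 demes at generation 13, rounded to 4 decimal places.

0.7531

t=0: k=[81 81 81 81 81 81 0 0]
t=1: x=[81.0000 81.0000 81.0000 81.0000 81.0000 79.4002 1.6698 0.0000] k=[81 81 81 81 81 79 0 0]
t=2: x=[81.0000 81.0000 81.0000 81.0000 80.9598 77.5031 1.6286 0.0000] k=[81 81 81 81 80 77 3 0]
t=3: x=[81.0000 81.0000 81.0000 80.9795 79.9541 75.6445 4.5510 0.0630] k=[81 81 81 81 81 73 5 4]
t=4: x=[81.0000 81.0000 81.0000 81.0000 80.8391 71.9040 6.5230 4.2106] k=[81 81 81 81 78 68 6 5]
t=5: x=[81.0000 81.0000 81.0000 80.9385 77.8427 67.1081 7.4259 5.2547] k=[81 81 81 79 80 70 4 9]
t=6: x=[81.0000 81.0000 80.9582 79.0129 79.7731 69.0115 5.5785 9.2939] k=[81 81 81 81 81 72 8 5]
t=7: x=[81.0000 81.0000 81.0000 81.0000 80.8190 71.0128 9.4756 5.2965] k=[81 81 81 81 79 72 10 5]
t=8: x=[81.0000 81.0000 81.0000 80.9590 78.8883 71.0128 11.4404 5.3382] k=[81 81 81 81 81 74 13 5]
t=9: x=[81.0000 81.0000 81.0000 81.0000 80.8592 73.0128 14.4229 5.4008] k=[81 81 81 81 79 71 17 2]
t=10: x=[81.0000 81.0000 81.0000 80.9590 78.8682 70.2005 18.2128 2.4116] k=[81 81 81 81 78 73 20 5]
t=11: x=[81.0000 81.0000 81.0000 80.9385 77.9432 72.1416 21.2409 5.5469] k=[81 81 81 79 74 73 18 5]
t=12: x=[81.0000 81.0000 80.9582 78.8900 74.0437 72.0228 19.2907 5.5051] k=[81 81 81 76 74 69 21 4]
t=13: x=[81.0000 81.0000 80.8955 75.9446 73.9031 68.2781 22.1135 4.5448] k=[81 81 81 72 75 70 19 9]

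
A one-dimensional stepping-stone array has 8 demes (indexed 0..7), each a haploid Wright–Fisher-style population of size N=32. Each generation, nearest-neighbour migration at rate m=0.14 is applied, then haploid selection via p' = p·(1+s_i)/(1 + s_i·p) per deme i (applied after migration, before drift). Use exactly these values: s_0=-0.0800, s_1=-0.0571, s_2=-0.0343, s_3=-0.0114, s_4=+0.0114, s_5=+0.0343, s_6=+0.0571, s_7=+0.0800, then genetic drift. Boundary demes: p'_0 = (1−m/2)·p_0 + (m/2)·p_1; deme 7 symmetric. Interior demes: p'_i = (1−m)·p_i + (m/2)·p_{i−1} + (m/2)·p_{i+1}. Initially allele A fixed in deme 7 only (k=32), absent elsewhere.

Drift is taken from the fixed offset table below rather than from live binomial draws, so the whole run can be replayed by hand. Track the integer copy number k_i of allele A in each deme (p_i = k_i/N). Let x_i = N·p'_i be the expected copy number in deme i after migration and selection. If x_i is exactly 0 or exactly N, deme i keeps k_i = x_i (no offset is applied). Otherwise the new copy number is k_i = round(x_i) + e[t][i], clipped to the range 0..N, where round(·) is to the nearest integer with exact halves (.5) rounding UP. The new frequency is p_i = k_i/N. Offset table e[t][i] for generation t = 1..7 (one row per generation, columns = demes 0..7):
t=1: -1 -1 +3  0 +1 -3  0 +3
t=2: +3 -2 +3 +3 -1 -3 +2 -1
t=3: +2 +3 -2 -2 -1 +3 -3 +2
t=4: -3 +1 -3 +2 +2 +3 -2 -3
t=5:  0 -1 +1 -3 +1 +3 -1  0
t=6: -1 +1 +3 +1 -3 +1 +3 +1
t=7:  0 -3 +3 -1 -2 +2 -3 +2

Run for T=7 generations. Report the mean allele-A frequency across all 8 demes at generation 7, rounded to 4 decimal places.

0.1953

t=0: k=[0 0 0 0 0 0 0 32]
t=1: x=[0.0000 0.0000 0.0000 0.0000 0.0000 0.0000 2.3585 29.9151] k=[0 0 0 0 0 0 2 32]
t=2: x=[0.0000 0.0000 0.0000 0.0000 0.0000 0.1448 4.1567 30.0461] k=[0 0 0 0 0 0 6 29]
t=3: x=[0.0000 0.0000 0.0000 0.0000 0.0000 0.4342 7.5043 27.6854] k=[0 0 0 0 0 3 5 30]
t=4: x=[0.0000 0.0000 0.0000 0.0000 0.2124 3.0210 6.9060 28.4974] k=[0 0 0 0 2 6 5 25]
t=5: x=[0.0000 0.0000 0.0000 0.1384 2.1627 5.8086 6.7614 24.0680] k=[0 0 0 0 3 9 6 24]
t=6: x=[0.0000 0.0000 0.0000 0.2076 3.2429 8.5801 7.7927 23.2381] k=[0 0 0 1 0 10 11 24]
t=7: x=[0.0000 0.0000 0.0676 0.8505 0.7786 9.5950 12.2571 23.5763] k=[0 0 3 0 0 12 9 26]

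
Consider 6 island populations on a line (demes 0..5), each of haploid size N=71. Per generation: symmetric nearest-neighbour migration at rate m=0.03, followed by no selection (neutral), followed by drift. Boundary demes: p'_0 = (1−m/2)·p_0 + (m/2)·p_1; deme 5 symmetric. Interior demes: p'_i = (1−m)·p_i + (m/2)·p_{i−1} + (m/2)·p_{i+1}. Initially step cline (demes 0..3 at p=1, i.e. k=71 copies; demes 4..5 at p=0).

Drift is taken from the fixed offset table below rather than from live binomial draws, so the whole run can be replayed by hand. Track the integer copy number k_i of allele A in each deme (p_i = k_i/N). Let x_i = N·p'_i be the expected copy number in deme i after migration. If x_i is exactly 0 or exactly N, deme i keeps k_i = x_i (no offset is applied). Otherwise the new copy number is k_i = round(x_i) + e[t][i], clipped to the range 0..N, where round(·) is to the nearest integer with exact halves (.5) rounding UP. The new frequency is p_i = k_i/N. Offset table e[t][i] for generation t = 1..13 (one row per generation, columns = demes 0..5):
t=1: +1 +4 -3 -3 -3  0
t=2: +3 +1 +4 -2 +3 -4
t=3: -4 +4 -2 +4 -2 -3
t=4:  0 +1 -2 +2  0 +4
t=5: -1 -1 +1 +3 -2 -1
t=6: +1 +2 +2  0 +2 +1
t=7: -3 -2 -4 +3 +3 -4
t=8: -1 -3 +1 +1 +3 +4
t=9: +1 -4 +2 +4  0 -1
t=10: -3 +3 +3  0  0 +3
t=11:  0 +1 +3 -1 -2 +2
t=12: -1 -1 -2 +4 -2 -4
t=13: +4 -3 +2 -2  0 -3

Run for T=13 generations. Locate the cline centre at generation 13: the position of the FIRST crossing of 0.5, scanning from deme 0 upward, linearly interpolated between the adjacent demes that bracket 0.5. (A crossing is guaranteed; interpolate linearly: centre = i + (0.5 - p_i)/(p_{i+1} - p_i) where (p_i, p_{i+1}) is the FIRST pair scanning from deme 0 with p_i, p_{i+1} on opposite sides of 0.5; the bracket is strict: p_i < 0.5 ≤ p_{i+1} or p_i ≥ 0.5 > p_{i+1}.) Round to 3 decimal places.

3.613

t=0: k=[71 71 71 71 0 0]
t=1: x=[71.0000 71.0000 71.0000 69.9350 1.0650 0.0000] k=[71 71 71 67 0 0]
t=2: x=[71.0000 71.0000 70.9400 66.0550 1.0050 0.0000] k=[71 71 71 64 4 0]
t=3: x=[71.0000 71.0000 70.8950 63.2050 4.8400 0.0600] k=[71 71 69 67 3 0]
t=4: x=[71.0000 70.9700 69.0000 66.0700 3.9150 0.0450] k=[71 71 67 68 4 4]
t=5: x=[71.0000 70.9400 67.0750 67.0250 4.9600 4.0000] k=[71 70 68 70 3 3]
t=6: x=[70.9850 69.9850 68.0600 68.9650 4.0050 3.0000] k=[71 71 70 69 6 4]
t=7: x=[71.0000 70.9850 70.0000 68.0700 6.9150 4.0300] k=[71 69 66 71 10 0]
t=8: x=[70.9700 68.9850 66.1200 70.0100 10.7650 0.1500] k=[70 66 67 71 14 4]
t=9: x=[69.9400 66.0750 67.0450 70.0850 14.7050 4.1500] k=[71 62 69 71 15 3]
t=10: x=[70.8650 62.2400 68.9250 70.1300 15.6600 3.1800] k=[68 65 71 70 16 6]
t=11: x=[67.9550 65.1350 70.8950 69.2050 16.6600 6.1500] k=[68 66 71 68 15 8]
t=12: x=[67.9700 66.1050 70.8800 67.2500 15.6900 8.1050] k=[67 65 69 71 14 4]
t=13: x=[66.9700 65.0900 68.9700 70.1150 14.7050 4.1500] k=[71 62 71 68 15 1]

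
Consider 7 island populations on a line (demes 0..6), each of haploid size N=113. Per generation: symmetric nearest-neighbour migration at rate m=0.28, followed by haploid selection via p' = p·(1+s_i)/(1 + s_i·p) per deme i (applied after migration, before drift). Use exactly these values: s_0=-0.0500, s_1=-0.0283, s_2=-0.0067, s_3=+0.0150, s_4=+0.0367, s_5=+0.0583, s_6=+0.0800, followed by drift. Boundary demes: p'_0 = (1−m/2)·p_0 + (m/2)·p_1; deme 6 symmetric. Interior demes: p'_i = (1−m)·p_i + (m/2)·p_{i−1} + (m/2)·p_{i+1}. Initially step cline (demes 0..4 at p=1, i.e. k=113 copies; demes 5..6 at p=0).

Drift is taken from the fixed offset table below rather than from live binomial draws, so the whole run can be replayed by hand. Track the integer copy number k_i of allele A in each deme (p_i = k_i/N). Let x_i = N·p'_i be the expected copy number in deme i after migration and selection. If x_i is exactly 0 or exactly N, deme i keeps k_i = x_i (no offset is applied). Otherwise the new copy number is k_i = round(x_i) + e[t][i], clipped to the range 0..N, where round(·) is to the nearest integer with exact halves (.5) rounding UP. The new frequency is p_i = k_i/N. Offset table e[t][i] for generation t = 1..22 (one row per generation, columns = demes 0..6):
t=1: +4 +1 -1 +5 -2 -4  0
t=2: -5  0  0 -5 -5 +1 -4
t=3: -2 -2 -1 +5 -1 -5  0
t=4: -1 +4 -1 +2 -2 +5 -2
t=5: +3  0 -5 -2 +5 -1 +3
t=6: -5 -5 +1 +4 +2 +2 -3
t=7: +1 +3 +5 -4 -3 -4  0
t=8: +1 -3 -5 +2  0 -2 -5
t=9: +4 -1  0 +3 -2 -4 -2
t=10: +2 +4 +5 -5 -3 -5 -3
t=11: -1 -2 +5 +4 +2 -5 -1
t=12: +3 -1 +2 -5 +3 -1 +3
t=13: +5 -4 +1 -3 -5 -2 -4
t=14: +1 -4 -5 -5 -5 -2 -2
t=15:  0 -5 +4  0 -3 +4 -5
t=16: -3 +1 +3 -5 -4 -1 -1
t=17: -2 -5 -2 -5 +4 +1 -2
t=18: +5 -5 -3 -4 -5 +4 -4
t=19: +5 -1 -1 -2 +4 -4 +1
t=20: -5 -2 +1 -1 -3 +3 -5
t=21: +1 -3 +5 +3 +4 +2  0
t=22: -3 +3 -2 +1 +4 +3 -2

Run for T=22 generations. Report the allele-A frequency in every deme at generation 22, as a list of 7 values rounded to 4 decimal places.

[0.8584, 0.8319, 0.7699, 0.6991, 0.6549, 0.5664, 0.4336]

t=0: k=[113 113 113 113 113 0 0]
t=1: x=[113.0000 113.0000 113.0000 113.0000 97.6640 16.6068 0.0000] k=[113 113 113 113 96 13 0]
t=2: x=[113.0000 113.0000 113.0000 110.6544 87.4791 23.8487 1.9631] k=[113 113 113 106 82 25 0]
t=3: x=[113.0000 113.0000 112.0134 103.7473 78.2532 30.7313 3.7707] k=[113 113 111 109 77 26 4]
t=4: x=[113.0000 112.7119 110.9867 104.9125 75.2514 31.3267 7.6083] k=[113 113 110 107 73 36 6]
t=5: x=[113.0000 112.5678 109.9803 102.7990 73.5109 38.4032 10.9370] k=[113 113 105 101 79 37 14]
t=6: x=[113.0000 111.8477 105.5131 98.6674 77.0887 41.1306 18.3736] k=[113 107 107 103 79 43 15]
t=7: x=[112.1161 107.6968 106.3983 100.3680 78.1940 45.6530 20.1635] k=[113 111 111 96 75 42 20]
t=8: x=[112.7053 111.2307 108.8734 95.3825 74.2429 45.0660 24.5257] k=[113 108 104 97 74 43 20]
t=9: x=[112.2634 108.0047 103.5218 94.9866 73.8077 45.6530 24.6720] k=[113 107 104 98 72 42 23]
t=10: x=[112.1161 107.2657 103.5218 95.4221 72.3824 45.0660 27.2183] k=[113 111 109 90 69 40 24]
t=11: x=[112.7053 110.9428 106.5794 89.9940 68.8533 43.3234 27.8223] k=[112 109 112 94 71 38 27]
t=12: x=[111.5063 109.7506 109.0344 93.5410 70.5594 42.5727 30.2127] k=[113 109 111 89 74 42 33]
t=13: x=[112.4107 109.7506 107.6056 90.2517 72.5606 46.7653 36.1246] k=[113 106 109 87 68 45 32]
t=14: x=[111.9689 107.2452 105.4528 87.7134 68.4165 47.9571 35.6715] k=[113 103 100 83 63 46 34]
t=15: x=[111.5273 103.7388 97.9525 82.9098 64.4206 48.2598 37.5850] k=[112 99 102 83 61 52 33]
t=16: x=[110.0355 100.9341 98.8369 82.9098 63.8233 52.1876 37.5644] k=[107 102 102 78 60 51 37]
t=17: x=[105.9693 102.4281 98.5555 79.1938 62.2693 51.8860 40.9474] k=[104 97 97 74 66 53 39]
t=18: x=[102.5433 97.6022 93.6725 76.4690 66.2906 54.4566 42.9902] k=[108 93 91 72 61 58 39]
t=19: x=[105.5509 94.3778 88.4912 73.5034 63.1262 57.3606 43.7038] k=[111 93 87 72 67 53 45]
t=20: x=[108.2521 94.2350 85.6007 73.7821 66.7280 55.4389 48.2347] k=[103 92 87 73 64 58 43]
t=21: x=[100.9176 92.3601 85.6007 74.0808 65.4156 58.3401 47.2009] k=[102 89 91 77 69 60 47]
t=22: x=[99.5854 90.5887 88.6318 78.1996 69.8256 61.0336 50.9641] k=[97 94 87 79 74 64 49]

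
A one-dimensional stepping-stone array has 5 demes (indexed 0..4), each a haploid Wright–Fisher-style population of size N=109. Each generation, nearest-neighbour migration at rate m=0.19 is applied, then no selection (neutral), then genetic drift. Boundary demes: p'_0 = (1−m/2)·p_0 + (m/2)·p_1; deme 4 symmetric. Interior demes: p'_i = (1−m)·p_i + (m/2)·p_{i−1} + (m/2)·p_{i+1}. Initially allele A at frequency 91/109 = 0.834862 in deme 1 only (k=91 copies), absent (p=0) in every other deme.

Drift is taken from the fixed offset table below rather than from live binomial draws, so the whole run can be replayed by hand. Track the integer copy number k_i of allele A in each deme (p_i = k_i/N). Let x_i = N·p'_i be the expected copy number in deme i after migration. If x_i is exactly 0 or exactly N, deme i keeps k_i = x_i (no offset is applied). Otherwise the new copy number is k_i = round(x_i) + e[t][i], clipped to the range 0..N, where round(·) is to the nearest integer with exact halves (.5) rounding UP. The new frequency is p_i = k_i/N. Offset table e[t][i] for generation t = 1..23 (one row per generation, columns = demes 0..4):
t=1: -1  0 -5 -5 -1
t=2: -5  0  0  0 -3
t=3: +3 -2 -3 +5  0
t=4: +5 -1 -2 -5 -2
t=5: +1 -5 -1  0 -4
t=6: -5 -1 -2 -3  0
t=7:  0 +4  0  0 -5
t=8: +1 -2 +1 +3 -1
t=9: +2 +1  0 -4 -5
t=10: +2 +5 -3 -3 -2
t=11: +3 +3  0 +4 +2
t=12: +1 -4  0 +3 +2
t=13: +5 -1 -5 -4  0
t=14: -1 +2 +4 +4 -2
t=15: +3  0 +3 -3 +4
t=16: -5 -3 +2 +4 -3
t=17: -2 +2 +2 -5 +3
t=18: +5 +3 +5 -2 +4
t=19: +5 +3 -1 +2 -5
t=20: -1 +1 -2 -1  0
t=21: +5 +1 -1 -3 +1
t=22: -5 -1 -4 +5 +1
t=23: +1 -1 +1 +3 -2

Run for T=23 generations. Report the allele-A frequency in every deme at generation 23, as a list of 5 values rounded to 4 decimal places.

t=0: k=[0 91 0 0 0]
t=1: x=[8.6450 73.7100 8.6450 0.0000 0.0000] k=[8 74 4 0 0]
t=2: x=[14.2700 61.0800 10.2700 0.3800 0.0000] k=[9 61 10 0 0]
t=3: x=[13.9400 51.2150 13.8950 0.9500 0.0000] k=[17 49 11 6 0]
t=4: x=[20.0400 42.3500 14.1350 5.9050 0.5700] k=[25 41 12 1 0]
t=5: x=[26.5200 36.7250 13.7100 1.9500 0.0950] k=[28 32 13 2 0]
t=6: x=[28.3800 29.8150 13.7600 2.8550 0.1900] k=[23 29 12 0 0]
t=7: x=[23.5700 26.8150 12.4750 1.1400 0.0000] k=[24 31 12 1 0]
t=8: x=[24.6650 28.5300 12.7600 1.9500 0.0950] k=[26 27 14 5 0]
t=9: x=[26.0950 25.6700 14.3800 5.3800 0.4750] k=[28 27 14 1 0]
t=10: x=[27.9050 25.8600 14.0000 2.1400 0.0950] k=[30 31 11 0 0]
t=11: x=[30.0950 29.0050 11.8550 1.0450 0.0000] k=[33 32 12 5 0]
t=12: x=[32.9050 30.1950 13.2350 5.1900 0.4750] k=[34 26 13 8 2]
t=13: x=[33.2400 25.5250 13.7600 7.9050 2.5700] k=[38 25 9 4 3]
t=14: x=[36.7650 24.7150 10.0450 4.3800 3.0950] k=[36 27 14 8 1]
t=15: x=[35.1450 26.6200 14.6650 7.9050 1.6650] k=[38 27 18 5 6]
t=16: x=[36.9550 27.1900 17.6200 6.3300 5.9050] k=[32 24 20 10 3]
t=17: x=[31.2400 24.3800 19.4300 10.2850 3.6650] k=[29 26 21 5 7]
t=18: x=[28.7150 25.8100 19.9550 6.7100 6.8100] k=[34 29 25 5 11]
t=19: x=[33.5250 29.0950 23.4800 7.4700 10.4300] k=[39 32 22 9 5]
t=20: x=[38.3350 31.7150 21.7150 9.8550 5.3800] k=[37 33 20 9 5]
t=21: x=[36.6200 32.1450 20.1900 9.6650 5.3800] k=[42 33 19 7 6]
t=22: x=[41.1450 32.5250 19.1900 8.0450 6.0950] k=[36 32 15 13 7]
t=23: x=[35.6200 30.7650 16.4250 12.6200 7.5700] k=[37 30 17 16 6]

[0.3394, 0.2752, 0.1560, 0.1468, 0.0550]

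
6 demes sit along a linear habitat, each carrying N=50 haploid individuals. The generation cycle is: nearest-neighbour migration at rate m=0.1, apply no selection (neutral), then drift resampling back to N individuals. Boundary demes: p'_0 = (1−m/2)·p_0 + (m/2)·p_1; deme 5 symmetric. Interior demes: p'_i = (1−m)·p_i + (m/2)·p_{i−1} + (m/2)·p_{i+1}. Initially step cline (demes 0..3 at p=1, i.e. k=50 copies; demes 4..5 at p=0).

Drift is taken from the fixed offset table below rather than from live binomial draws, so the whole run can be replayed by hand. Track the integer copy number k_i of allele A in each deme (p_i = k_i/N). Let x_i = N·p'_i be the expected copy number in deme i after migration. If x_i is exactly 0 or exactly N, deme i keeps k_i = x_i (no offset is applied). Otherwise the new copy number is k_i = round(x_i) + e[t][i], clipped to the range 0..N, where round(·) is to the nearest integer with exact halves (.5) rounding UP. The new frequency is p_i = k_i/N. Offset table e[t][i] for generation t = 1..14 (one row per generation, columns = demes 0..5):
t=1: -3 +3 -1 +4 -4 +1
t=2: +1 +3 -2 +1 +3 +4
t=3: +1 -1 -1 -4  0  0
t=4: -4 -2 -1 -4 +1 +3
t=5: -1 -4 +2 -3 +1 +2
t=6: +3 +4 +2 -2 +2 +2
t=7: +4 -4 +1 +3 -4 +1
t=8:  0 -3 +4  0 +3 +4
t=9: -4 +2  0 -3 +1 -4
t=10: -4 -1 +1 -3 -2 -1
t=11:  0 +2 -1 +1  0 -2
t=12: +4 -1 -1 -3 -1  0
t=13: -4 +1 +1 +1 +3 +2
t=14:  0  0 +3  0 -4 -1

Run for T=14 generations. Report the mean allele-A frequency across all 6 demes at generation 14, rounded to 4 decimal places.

0.6133

t=0: k=[50 50 50 50 0 0]
t=1: x=[50.0000 50.0000 50.0000 47.5000 2.5000 0.0000] k=[50 50 50 50 0 0]
t=2: x=[50.0000 50.0000 50.0000 47.5000 2.5000 0.0000] k=[50 50 50 49 6 0]
t=3: x=[50.0000 50.0000 49.9500 46.9000 7.8500 0.3000] k=[50 50 49 43 8 0]
t=4: x=[50.0000 49.9500 48.7500 41.5500 9.3500 0.4000] k=[50 48 48 38 10 3]
t=5: x=[49.9000 48.1000 47.5000 37.1000 11.0500 3.3500] k=[49 44 50 34 12 5]
t=6: x=[48.7500 44.5500 48.9000 33.7000 12.7500 5.3500] k=[50 49 50 32 15 7]
t=7: x=[49.9500 49.1000 49.0500 32.0500 15.4500 7.4000] k=[50 45 50 35 11 8]
t=8: x=[49.7500 45.5000 49.0000 34.5500 12.0500 8.1500] k=[50 43 50 35 15 12]
t=9: x=[49.6500 43.7000 48.9000 34.7500 15.8500 12.1500] k=[46 46 49 32 17 8]
t=10: x=[46.0000 46.1500 48.0000 32.1000 17.3000 8.4500] k=[42 45 49 29 15 7]
t=11: x=[42.1500 45.0500 47.8000 29.3000 15.3000 7.4000] k=[42 47 47 30 15 5]
t=12: x=[42.2500 46.7500 46.1500 30.1000 15.2500 5.5000] k=[46 46 45 27 14 6]
t=13: x=[46.0000 45.9500 44.1500 27.2500 14.2500 6.4000] k=[42 47 45 28 17 8]
t=14: x=[42.2500 46.6500 44.2500 28.3000 17.1000 8.4500] k=[42 47 47 28 13 7]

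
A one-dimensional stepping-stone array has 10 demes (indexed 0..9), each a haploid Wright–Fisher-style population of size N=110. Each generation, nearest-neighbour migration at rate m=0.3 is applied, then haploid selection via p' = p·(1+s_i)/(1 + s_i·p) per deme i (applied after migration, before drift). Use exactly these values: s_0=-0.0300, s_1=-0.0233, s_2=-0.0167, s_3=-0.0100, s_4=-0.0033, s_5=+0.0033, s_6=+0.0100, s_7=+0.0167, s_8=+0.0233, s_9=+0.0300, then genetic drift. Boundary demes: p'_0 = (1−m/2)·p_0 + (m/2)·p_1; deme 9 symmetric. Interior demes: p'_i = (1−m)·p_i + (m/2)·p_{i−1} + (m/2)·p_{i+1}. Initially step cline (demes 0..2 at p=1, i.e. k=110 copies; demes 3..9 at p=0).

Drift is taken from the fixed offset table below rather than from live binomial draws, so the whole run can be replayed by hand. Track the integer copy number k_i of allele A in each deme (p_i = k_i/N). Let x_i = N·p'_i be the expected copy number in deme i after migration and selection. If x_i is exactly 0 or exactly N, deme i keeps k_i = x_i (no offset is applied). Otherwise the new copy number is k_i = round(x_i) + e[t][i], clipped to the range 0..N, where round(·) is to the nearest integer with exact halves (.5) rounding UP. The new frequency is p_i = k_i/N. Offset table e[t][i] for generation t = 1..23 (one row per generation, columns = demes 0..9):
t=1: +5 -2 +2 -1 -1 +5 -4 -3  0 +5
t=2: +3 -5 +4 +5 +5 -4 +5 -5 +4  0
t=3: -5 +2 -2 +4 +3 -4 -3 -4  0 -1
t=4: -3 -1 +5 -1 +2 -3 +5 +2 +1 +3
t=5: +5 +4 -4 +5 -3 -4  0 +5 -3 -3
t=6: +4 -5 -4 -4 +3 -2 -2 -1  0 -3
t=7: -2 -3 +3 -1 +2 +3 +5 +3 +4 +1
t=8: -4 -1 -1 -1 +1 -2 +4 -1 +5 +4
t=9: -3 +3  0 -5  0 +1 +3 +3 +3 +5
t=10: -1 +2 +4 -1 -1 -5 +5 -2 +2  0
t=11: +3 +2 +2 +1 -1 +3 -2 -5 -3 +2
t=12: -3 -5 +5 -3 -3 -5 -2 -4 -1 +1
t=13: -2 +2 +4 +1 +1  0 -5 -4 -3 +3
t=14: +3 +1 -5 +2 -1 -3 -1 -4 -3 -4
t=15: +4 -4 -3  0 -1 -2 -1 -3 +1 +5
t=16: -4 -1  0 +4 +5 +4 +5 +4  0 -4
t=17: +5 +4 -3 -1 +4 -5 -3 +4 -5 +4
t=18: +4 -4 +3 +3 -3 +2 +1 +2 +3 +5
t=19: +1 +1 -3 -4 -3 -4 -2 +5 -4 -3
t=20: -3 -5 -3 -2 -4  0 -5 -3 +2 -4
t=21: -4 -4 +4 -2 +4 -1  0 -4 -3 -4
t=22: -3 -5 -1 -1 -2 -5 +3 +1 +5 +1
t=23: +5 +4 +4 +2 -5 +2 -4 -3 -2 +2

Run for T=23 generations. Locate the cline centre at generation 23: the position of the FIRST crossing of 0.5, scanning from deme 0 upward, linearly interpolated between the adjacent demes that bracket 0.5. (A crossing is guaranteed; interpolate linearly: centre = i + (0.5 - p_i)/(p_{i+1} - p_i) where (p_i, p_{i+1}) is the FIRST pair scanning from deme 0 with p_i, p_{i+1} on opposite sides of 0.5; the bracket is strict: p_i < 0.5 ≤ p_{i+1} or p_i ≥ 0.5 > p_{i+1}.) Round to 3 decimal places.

1.833

t=0: k=[110 110 110 0 0 0 0 0 0 0]
t=1: x=[110.0000 110.0000 93.2624 16.3595 0.0000 0.0000 0.0000 0.0000 0.0000 0.0000] k=[110 110 95 15 0 0 0 0 0 0]
t=2: x=[110.0000 107.6974 84.9255 24.5578 2.2427 0.0000 0.0000 0.0000 0.0000 0.0000] k=[110 103 89 30 7 0 0 0 0 0]
t=3: x=[108.9178 101.7723 81.8991 35.1591 9.3716 1.0534 0.0000 0.0000 0.0000 0.0000] k=[104 104 80 39 12 0 0 0 0 0]
t=4: x=[103.8249 100.1914 77.0627 40.8416 14.2090 1.8058 0.0000 0.0000 0.0000 0.0000] k=[101 99 82 40 16 0 0 0 0 0]
t=5: x=[100.4374 96.4728 77.8683 42.4377 17.1521 2.4077 0.0000 0.0000 0.0000 0.0000] k=[105 100 74 47 14 0 0 0 0 0]
t=6: x=[104.0817 96.5746 73.4401 45.8311 16.8029 2.1068 0.0000 0.0000 0.0000 0.0000] k=[108 92 69 42 20 0 0 0 0 0]
t=7: x=[105.4695 90.5758 67.9635 42.4876 20.2453 3.0096 0.0000 0.0000 0.0000 0.0000] k=[103 88 71 41 22 6 0 0 0 0]
t=8: x=[100.4887 87.2779 68.6162 42.3878 22.3910 7.5231 0.9089 0.0000 0.0000 0.0000] k=[96 86 68 41 23 6 5 0 0 0]
t=9: x=[94.0900 84.3391 66.2069 42.0885 23.0896 8.4256 4.4422 0.7624 0.0000 0.0000] k=[91 87 66 37 23 9 7 4 0 0]
t=10: x=[89.9046 83.9846 64.3509 38.9966 22.9399 10.8321 6.9142 3.9120 0.6139 0.0000] k=[89 86 68 38 22 6 12 2 3 0]
t=11: x=[88.0192 83.2759 65.7553 39.8443 21.9419 9.3281 9.6875 3.7089 2.4547 0.4634] k=[91 85 68 41 21 12 8 0 0 2]
t=12: x=[89.5987 82.8710 66.0563 41.7892 22.5906 12.7872 7.4690 1.2198 0.3070 1.7502] k=[87 78 71 39 20 8 5 0 0 3]
t=13: x=[85.0676 77.7654 66.8090 40.6920 20.9938 9.3782 4.7450 0.7624 0.4604 2.6247] k=[83 80 71 42 22 9 0 0 0 6]
t=14: x=[81.9178 78.5735 67.5619 43.0863 22.9898 9.6289 1.3633 0.0000 0.9208 5.2457] k=[85 80 63 45 22 7 0 0 0 1]
t=15: x=[83.6444 77.6644 62.3958 43.9844 23.1395 8.2250 1.0604 0.0000 0.1535 0.8753] k=[88 74 59 44 22 6 0 0 1 6]
t=16: x=[85.3219 73.2755 58.5391 42.6872 22.8401 7.5231 0.9089 0.1525 1.6367 5.3998] k=[81 72 59 47 28 12 6 4 2 1]
t=17: x=[78.9761 70.8073 58.6892 45.6813 28.3803 13.5391 6.6620 4.0643 2.1991 1.1841] k=[84 75 56 45 32 9 4 8 0 5]
t=18: x=[82.0193 72.9228 56.7375 44.4336 30.4272 11.7345 5.4009 6.2976 1.9946 4.3724] k=[86 69 60 47 27 14 6 8 5 9]
t=19: x=[82.8317 69.5993 58.9395 45.6813 27.9810 14.7921 7.5698 7.3630 6.1830 8.6322] k=[84 71 56 42 25 11 6 12 2 6]
t=20: x=[81.4102 70.1025 55.6870 41.2905 25.3854 12.3862 7.7211 9.7461 4.1919 5.5538] k=[78 65 53 39 21 12 3 7 6 2]
t=21: x=[75.3309 64.5224 52.2379 38.1492 22.2912 12.0353 4.9973 6.3484 5.6726 2.6761] k=[71 61 56 36 26 11 5 2 3 0]
t=22: x=[68.7175 61.1105 53.2872 37.2520 25.1858 12.3862 5.5018 2.6424 2.4547 0.4634] k=[66 56 52 36 23 7 9 4 7 1]
t=23: x=[63.6853 56.2522 49.7407 36.2055 22.4908 9.7292 8.0237 5.2827 5.7747 1.9560] k=[69 60 54 38 17 12 4 2 4 4]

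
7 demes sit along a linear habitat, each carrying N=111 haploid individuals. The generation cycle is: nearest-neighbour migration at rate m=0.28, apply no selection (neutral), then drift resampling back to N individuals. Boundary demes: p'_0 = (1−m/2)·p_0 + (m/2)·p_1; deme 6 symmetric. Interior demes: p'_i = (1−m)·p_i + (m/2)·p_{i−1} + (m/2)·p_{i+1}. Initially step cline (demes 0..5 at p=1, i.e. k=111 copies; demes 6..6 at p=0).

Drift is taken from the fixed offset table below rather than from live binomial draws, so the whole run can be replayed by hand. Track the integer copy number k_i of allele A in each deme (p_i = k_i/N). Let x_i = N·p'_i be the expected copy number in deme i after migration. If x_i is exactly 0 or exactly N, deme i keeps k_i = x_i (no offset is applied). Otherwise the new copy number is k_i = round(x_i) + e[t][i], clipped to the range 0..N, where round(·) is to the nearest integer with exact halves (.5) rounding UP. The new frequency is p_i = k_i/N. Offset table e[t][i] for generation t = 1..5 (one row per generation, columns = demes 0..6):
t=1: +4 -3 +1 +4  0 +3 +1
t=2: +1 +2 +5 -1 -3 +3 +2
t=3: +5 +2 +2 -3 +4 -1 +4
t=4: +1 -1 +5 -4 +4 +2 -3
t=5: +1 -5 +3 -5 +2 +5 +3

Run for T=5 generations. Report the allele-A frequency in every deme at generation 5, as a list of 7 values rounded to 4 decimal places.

t=0: k=[111 111 111 111 111 111 0]
t=1: x=[111.0000 111.0000 111.0000 111.0000 111.0000 95.4600 15.5400] k=[111 111 111 111 111 98 17]
t=2: x=[111.0000 111.0000 111.0000 111.0000 109.1800 88.4800 28.3400] k=[111 111 111 111 106 91 30]
t=3: x=[111.0000 111.0000 111.0000 110.3000 104.6000 84.5600 38.5400] k=[111 111 111 107 109 84 43]
t=4: x=[111.0000 111.0000 110.4400 107.8400 105.2200 81.7600 48.7400] k=[111 111 111 104 109 84 46]
t=5: x=[111.0000 111.0000 110.0200 105.6800 104.8000 82.1800 51.3200] k=[111 111 111 101 107 87 54]

[1.0000, 1.0000, 1.0000, 0.9099, 0.9640, 0.7838, 0.4865]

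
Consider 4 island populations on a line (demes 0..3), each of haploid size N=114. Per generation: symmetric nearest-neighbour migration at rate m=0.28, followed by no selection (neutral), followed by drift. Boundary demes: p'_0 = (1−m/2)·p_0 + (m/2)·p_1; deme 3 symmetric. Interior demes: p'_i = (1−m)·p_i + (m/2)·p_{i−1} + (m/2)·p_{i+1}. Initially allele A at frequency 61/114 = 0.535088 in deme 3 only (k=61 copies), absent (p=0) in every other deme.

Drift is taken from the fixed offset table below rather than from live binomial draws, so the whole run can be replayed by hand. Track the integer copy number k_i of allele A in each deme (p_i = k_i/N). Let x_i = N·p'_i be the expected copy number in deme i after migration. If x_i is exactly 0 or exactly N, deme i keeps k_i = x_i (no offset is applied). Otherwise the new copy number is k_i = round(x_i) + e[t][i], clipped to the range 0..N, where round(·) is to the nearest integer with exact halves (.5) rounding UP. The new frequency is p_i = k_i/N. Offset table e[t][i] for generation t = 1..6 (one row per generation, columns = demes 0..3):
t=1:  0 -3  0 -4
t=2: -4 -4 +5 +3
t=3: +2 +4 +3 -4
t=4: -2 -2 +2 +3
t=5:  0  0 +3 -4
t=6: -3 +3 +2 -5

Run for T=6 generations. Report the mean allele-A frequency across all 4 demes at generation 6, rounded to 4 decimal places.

0.1469

t=0: k=[0 0 0 61]
t=1: x=[0.0000 0.0000 8.5400 52.4600] k=[0 0 9 48]
t=2: x=[0.0000 1.2600 13.2000 42.5400] k=[0 0 18 46]
t=3: x=[0.0000 2.5200 19.4000 42.0800] k=[0 7 22 38]
t=4: x=[0.9800 8.1200 22.1400 35.7600] k=[0 6 24 39]
t=5: x=[0.8400 7.6800 23.5800 36.9000] k=[1 8 27 33]
t=6: x=[1.9800 9.6800 25.1800 32.1600] k=[0 13 27 27]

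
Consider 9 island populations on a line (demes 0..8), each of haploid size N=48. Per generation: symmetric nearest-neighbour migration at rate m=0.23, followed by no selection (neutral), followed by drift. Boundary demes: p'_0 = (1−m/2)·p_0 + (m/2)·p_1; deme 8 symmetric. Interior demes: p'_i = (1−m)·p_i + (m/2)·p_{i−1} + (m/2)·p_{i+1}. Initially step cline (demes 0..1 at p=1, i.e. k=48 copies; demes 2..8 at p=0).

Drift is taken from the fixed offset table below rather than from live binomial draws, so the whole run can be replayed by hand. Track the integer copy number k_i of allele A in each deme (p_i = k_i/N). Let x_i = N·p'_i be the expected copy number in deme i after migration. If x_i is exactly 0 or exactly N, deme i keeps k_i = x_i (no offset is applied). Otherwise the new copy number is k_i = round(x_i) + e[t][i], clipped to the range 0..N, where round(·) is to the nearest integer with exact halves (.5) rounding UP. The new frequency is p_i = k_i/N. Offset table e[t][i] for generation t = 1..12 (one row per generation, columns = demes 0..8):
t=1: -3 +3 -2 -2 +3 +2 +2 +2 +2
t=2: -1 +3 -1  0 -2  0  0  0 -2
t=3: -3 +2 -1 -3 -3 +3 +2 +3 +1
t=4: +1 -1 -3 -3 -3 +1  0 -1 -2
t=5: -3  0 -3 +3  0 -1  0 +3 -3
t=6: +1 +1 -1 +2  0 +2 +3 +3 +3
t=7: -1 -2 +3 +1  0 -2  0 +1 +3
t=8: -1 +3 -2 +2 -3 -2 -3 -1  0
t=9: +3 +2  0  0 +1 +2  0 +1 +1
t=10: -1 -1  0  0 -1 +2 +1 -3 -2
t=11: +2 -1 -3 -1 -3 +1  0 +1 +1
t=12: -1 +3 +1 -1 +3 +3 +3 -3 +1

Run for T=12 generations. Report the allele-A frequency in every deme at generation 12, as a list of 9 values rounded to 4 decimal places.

t=0: k=[48 48 0 0 0 0 0 0 0]
t=1: x=[48.0000 42.4800 5.5200 0.0000 0.0000 0.0000 0.0000 0.0000 0.0000] k=[48 45 4 0 0 0 0 0 0]
t=2: x=[47.6550 40.6300 8.2550 0.4600 0.0000 0.0000 0.0000 0.0000 0.0000] k=[47 44 7 0 0 0 0 0 0]
t=3: x=[46.6550 40.0900 10.4500 0.8050 0.0000 0.0000 0.0000 0.0000 0.0000] k=[44 42 9 0 0 0 0 0 0]
t=4: x=[43.7700 38.4350 11.7600 1.0350 0.0000 0.0000 0.0000 0.0000 0.0000] k=[45 37 9 0 0 0 0 0 0]
t=5: x=[44.0800 34.7000 11.1850 1.0350 0.0000 0.0000 0.0000 0.0000 0.0000] k=[41 35 8 4 0 0 0 0 0]
t=6: x=[40.3100 32.5850 10.6450 4.0000 0.4600 0.0000 0.0000 0.0000 0.0000] k=[41 34 10 6 0 0 0 0 0]
t=7: x=[40.1950 32.0450 12.3000 5.7700 0.6900 0.0000 0.0000 0.0000 0.0000] k=[39 30 15 7 1 0 0 0 0]
t=8: x=[37.9650 29.3100 15.8050 7.2300 1.5750 0.1150 0.0000 0.0000 0.0000] k=[37 32 14 9 0 0 0 0 0]
t=9: x=[36.4250 30.5050 15.4950 8.5400 1.0350 0.0000 0.0000 0.0000 0.0000] k=[39 33 15 9 2 0 0 0 0]
t=10: x=[38.3100 31.6200 16.3800 8.8850 2.5750 0.2300 0.0000 0.0000 0.0000] k=[37 31 16 9 2 2 0 0 0]
t=11: x=[36.3100 29.9650 16.9200 9.0000 2.8050 1.7700 0.2300 0.0000 0.0000] k=[38 29 14 8 0 3 0 0 0]
t=12: x=[36.9650 28.3100 15.0350 7.7700 1.2650 2.3100 0.3450 0.0000 0.0000] k=[36 31 16 7 4 5 3 0 0]

[0.7500, 0.6458, 0.3333, 0.1458, 0.0833, 0.1042, 0.0625, 0.0000, 0.0000]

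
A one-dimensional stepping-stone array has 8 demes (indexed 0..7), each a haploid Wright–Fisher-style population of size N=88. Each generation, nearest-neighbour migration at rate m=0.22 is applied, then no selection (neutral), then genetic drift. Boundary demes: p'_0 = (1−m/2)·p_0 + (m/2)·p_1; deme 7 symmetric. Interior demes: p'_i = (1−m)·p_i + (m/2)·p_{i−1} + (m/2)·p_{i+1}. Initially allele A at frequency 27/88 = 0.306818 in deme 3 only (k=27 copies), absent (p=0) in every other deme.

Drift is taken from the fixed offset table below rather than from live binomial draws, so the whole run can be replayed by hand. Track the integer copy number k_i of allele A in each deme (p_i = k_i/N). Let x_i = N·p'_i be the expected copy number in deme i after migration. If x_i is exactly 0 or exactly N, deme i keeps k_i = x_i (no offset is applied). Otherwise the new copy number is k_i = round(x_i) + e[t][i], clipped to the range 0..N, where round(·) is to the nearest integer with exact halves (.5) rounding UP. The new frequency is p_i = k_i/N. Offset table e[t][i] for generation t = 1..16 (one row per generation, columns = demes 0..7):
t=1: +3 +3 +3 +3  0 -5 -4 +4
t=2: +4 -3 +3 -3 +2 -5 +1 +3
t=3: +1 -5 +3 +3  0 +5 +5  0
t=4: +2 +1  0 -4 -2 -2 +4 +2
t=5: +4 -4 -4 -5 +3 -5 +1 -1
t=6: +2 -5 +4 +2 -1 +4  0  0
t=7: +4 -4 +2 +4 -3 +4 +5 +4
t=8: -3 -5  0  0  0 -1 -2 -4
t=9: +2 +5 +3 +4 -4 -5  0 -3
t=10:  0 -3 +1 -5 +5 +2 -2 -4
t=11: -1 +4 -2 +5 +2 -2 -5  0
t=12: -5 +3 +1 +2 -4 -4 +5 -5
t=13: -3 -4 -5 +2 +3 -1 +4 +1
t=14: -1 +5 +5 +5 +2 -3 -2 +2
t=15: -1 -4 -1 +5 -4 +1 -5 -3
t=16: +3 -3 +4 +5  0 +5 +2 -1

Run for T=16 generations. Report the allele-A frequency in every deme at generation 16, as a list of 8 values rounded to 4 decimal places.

[0.0455, 0.0341, 0.1818, 0.2727, 0.0909, 0.0909, 0.0341, 0.0114]

t=0: k=[0 0 0 27 0 0 0 0]
t=1: x=[0.0000 0.0000 2.9700 21.0600 2.9700 0.0000 0.0000 0.0000] k=[0 0 6 24 3 0 0 0]
t=2: x=[0.0000 0.6600 7.3200 19.7100 4.9800 0.3300 0.0000 0.0000] k=[0 0 10 17 7 0 0 0]
t=3: x=[0.0000 1.1000 9.6700 15.1300 7.3300 0.7700 0.0000 0.0000] k=[0 0 13 18 7 6 0 0]
t=4: x=[0.0000 1.4300 12.1200 16.2400 8.1000 5.4500 0.6600 0.0000] k=[0 2 12 12 6 3 5 0]
t=5: x=[0.2200 2.8800 10.9000 11.3400 6.3300 3.5500 4.2300 0.5500] k=[4 0 7 6 9 0 5 0]
t=6: x=[3.5600 1.2100 6.1200 6.4400 7.6800 1.5400 3.9000 0.5500] k=[6 0 10 8 7 6 4 1]
t=7: x=[5.3400 1.7600 8.6800 8.1100 7.0000 5.8900 3.8900 1.3300] k=[9 0 11 12 4 10 9 5]
t=8: x=[8.0100 2.2000 9.9000 11.0100 5.5400 9.2300 8.6700 5.4400] k=[5 0 10 11 6 8 7 1]
t=9: x=[4.4500 1.6500 9.0100 10.3400 6.7700 7.6700 6.4500 1.6600] k=[6 7 12 14 3 3 6 0]
t=10: x=[6.1100 7.4400 11.6700 12.5700 4.2100 3.3300 5.0100 0.6600] k=[6 4 13 8 9 5 3 0]
t=11: x=[5.7800 5.2100 11.4600 8.6600 8.4500 5.2200 2.8900 0.3300] k=[5 9 9 14 10 3 0 0]
t=12: x=[5.4400 8.5600 9.5500 13.0100 9.6700 3.4400 0.3300 0.0000] k=[0 12 11 15 6 0 5 0]
t=13: x=[1.3200 10.5700 11.5500 13.5700 6.3300 1.2100 3.9000 0.5500] k=[0 7 7 16 9 0 8 2]
t=14: x=[0.7700 6.2300 7.9900 14.2400 8.7800 1.8700 6.4600 2.6600] k=[0 11 13 19 11 0 4 5]
t=15: x=[1.2100 10.0100 13.4400 17.4600 10.6700 1.6500 3.6700 4.8900] k=[0 6 12 22 7 3 0 2]
t=16: x=[0.6600 6.0000 12.4400 19.2500 8.2100 3.1100 0.5500 1.7800] k=[4 3 16 24 8 8 3 1]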